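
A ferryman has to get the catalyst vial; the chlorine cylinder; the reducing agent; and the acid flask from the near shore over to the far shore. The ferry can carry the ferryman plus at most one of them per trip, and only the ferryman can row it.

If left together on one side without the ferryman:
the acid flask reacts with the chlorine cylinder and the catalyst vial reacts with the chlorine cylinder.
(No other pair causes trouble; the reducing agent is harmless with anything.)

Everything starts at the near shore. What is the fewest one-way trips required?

9

Counting alone: the ferryman can take at most 1 across per trip to the far shore, so moving all 4 needs at least 4 loaded trips out, with a return between consecutive ones — at least 7 crossings.
The safety rule pushes this higher. Following every safe sequence of crossings, the most of the 4 that can be at the far shore as the ferry arrives there on crossing 7 is 3 — never all 4.
So no plan with fewer than 9 crossings exists, and this one achieves 9:
1. Ferryman goes to the far shore with the chlorine cylinder.  [the near shore: the acid flask, the catalyst vial, the reducing agent | the far shore: the chlorine cylinder]
2. Ferryman goes back to the near shore alone.  [the near shore: the acid flask, the catalyst vial, the reducing agent | the far shore: the chlorine cylinder]
3. Ferryman goes to the far shore with the catalyst vial.  [the near shore: the acid flask, the reducing agent | the far shore: the catalyst vial, the chlorine cylinder]
4. Ferryman goes back to the near shore with the chlorine cylinder.  [the near shore: the acid flask, the chlorine cylinder, the reducing agent | the far shore: the catalyst vial]
5. Ferryman goes to the far shore with the acid flask.  [the near shore: the chlorine cylinder, the reducing agent | the far shore: the acid flask, the catalyst vial]
6. Ferryman goes back to the near shore alone.  [the near shore: the chlorine cylinder, the reducing agent | the far shore: the acid flask, the catalyst vial]
7. Ferryman goes to the far shore with the reducing agent.  [the near shore: the chlorine cylinder | the far shore: the acid flask, the catalyst vial, the reducing agent]
8. Ferryman goes back to the near shore alone.  [the near shore: the chlorine cylinder | the far shore: the acid flask, the catalyst vial, the reducing agent]
9. Ferryman goes to the far shore with the chlorine cylinder.  [the near shore: — | the far shore: the acid flask, the catalyst vial, the chlorine cylinder, the reducing agent]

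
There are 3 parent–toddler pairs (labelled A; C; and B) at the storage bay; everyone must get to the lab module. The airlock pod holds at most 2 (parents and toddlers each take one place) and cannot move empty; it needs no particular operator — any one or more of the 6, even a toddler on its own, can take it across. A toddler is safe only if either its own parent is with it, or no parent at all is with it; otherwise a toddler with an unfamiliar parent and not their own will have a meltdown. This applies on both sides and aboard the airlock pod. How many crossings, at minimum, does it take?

11

Counting alone: each trip to the lab module takes at most 2 across and each return brings at least 1 back, so after t trips out (and t−1 returns) at most 2t − (t−1) of the 6 are across; that first reaches 6 at t = 5, so at least 9 crossings are needed.
The safety rule pushes this higher. Following every safe sequence of crossings, the most of the 6 that can be at the lab module as the airlock pod arrives there on crossing 9 is 5 — never all 6.
So no plan with fewer than 11 crossings exists, and this one achieves 11:
1. parent A and toddler A cross → the lab module.
2. parent A crosses ← the storage bay.
3. toddler B and toddler C cross → the lab module.
4. toddler A crosses ← the storage bay.
5. parent B and parent C cross → the lab module.
6. parent C and toddler C cross ← the storage bay.
7. parent A and parent C cross → the lab module.
8. toddler B crosses ← the storage bay.
9. toddler A and toddler C cross → the lab module.
10. parent B crosses ← the storage bay.
11. parent B and toddler B cross → the lab module.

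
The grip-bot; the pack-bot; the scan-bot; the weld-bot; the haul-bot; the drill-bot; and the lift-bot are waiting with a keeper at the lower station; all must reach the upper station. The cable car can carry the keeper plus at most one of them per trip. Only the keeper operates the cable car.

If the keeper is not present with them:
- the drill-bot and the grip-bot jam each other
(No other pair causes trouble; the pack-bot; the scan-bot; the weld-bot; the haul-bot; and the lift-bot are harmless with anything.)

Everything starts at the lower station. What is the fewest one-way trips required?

13

Counting alone: the keeper can take at most 1 across per trip to the upper station, so moving all 7 needs at least 7 loaded trips out, with a return between consecutive ones — at least 13 crossings.
The plan below uses exactly 13 crossings, so it is optimal:
1. Keeper goes to the upper station with the grip-bot.
2. Keeper goes back to the lower station alone.
3. Keeper goes to the upper station with the pack-bot.
4. Keeper goes back to the lower station alone.
5. Keeper goes to the upper station with the scan-bot.
6. Keeper goes back to the lower station alone.
7. Keeper goes to the upper station with the weld-bot.
8. Keeper goes back to the lower station alone.
9. Keeper goes to the upper station with the haul-bot.
10. Keeper goes back to the lower station alone.
11. Keeper goes to the upper station with the lift-bot.
12. Keeper goes back to the lower station alone.
13. Keeper goes to the upper station with the drill-bot.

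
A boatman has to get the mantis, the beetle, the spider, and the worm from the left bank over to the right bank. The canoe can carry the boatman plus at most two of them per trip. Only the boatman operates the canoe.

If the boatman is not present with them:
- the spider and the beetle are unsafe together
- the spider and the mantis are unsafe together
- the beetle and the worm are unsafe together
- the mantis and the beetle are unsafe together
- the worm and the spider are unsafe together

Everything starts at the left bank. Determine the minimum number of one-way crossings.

5

Counting alone: the boatman can take at most 2 across per trip to the right bank, so moving all 4 needs at least 2 loaded trips out, with a return between consecutive ones — at least 3 crossings.
The safety rule pushes this higher. Following every safe sequence of crossings, the most of the 4 that can be at the right bank as the canoe arrives there on crossing 3 is 3 — never all 4.
So no plan with fewer than 5 crossings exists, and this one achieves 5:
1. Boatman goes to the right bank with the beetle and the spider.
2. Boatman goes back to the left bank with the beetle.
3. Boatman goes to the right bank with the mantis and the worm.
4. Boatman goes back to the left bank with the spider.
5. Boatman goes to the right bank with the beetle and the spider.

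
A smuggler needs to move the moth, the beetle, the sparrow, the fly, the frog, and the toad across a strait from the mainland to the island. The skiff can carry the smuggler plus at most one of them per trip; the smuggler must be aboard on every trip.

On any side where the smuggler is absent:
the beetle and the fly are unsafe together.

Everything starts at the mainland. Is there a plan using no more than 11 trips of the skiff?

Yes — this plan uses 11 crossings (≤ 11):
1. Smuggler goes to the island with the beetle.
2. Smuggler goes back to the mainland alone.
3. Smuggler goes to the island with the moth.
4. Smuggler goes back to the mainland alone.
5. Smuggler goes to the island with the sparrow.
6. Smuggler goes back to the mainland alone.
7. Smuggler goes to the island with the frog.
8. Smuggler goes back to the mainland alone.
9. Smuggler goes to the island with the toad.
10. Smuggler goes back to the mainland alone.
11. Smuggler goes to the island with the fly.

Yes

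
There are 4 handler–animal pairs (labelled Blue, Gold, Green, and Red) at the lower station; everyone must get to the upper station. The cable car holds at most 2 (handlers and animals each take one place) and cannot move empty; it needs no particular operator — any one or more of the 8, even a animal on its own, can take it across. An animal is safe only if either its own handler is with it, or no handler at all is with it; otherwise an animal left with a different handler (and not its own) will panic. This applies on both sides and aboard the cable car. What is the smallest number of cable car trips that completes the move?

Following every safe sequence of crossings from the start, the most of the 8 that can be at the upper station as the cable car arrives there on crossings 1, 3, 5 is 2, 3, 4 respectively; the best ever achieved is 4 of 8.
From crossing 7 on, no configuration arises that was not already reachable earlier: only 44 distinct safe configurations (who is on which side, and where the cable car is) can ever be reached, none of them has everyone across, and every continuation just revisits them. So no valid plan exists.

impossible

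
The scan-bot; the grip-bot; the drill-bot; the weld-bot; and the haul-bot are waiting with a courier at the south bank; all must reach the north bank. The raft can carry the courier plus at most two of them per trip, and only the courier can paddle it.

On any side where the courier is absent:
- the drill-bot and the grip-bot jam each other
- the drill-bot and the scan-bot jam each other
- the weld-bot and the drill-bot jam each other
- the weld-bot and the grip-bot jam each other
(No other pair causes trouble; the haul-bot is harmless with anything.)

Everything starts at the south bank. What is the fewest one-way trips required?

Counting alone: the courier can take at most 2 across per trip to the north bank, so moving all 5 needs at least 3 loaded trips out, with a return between consecutive ones — at least 5 crossings.
The safety rule pushes this higher. Following every safe sequence of crossings, the most of the 5 that can be at the north bank as the raft arrives there on crossing 5 is 4 — never all 5.
So no plan with fewer than 7 crossings exists, and this one achieves 7:
1. Courier goes to the north bank with the drill-bot and the grip-bot.  [the south bank: the haul-bot, the scan-bot, the weld-bot | the north bank: the drill-bot, the grip-bot]
2. Courier goes back to the south bank with the grip-bot.  [the south bank: the grip-bot, the haul-bot, the scan-bot, the weld-bot | the north bank: the drill-bot]
3. Courier goes to the north bank with the grip-bot and the scan-bot.  [the south bank: the haul-bot, the weld-bot | the north bank: the drill-bot, the grip-bot, the scan-bot]
4. Courier goes back to the south bank with the drill-bot.  [the south bank: the drill-bot, the haul-bot, the weld-bot | the north bank: the grip-bot, the scan-bot]
5. Courier goes to the north bank with the drill-bot and the haul-bot.  [the south bank: the weld-bot | the north bank: the drill-bot, the grip-bot, the haul-bot, the scan-bot]
6. Courier goes back to the south bank with the drill-bot.  [the south bank: the drill-bot, the weld-bot | the north bank: the grip-bot, the haul-bot, the scan-bot]
7. Courier goes to the north bank with the drill-bot and the weld-bot.  [the south bank: — | the north bank: the drill-bot, the grip-bot, the haul-bot, the scan-bot, the weld-bot]

7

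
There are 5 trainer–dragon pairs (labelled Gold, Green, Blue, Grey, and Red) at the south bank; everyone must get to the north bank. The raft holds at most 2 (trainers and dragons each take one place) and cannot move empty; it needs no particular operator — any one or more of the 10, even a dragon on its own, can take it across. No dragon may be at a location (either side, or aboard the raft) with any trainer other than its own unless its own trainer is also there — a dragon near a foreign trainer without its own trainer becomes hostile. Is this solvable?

No

Following every safe sequence of crossings from the start, the most of the 10 that can be at the north bank as the raft arrives there on crossings 1, 3, 5, 7 is 2, 3, 4, 5 respectively; the best ever achieved is 5 of 10.
From crossing 9 on, no configuration arises that was not already reachable earlier: only 82 distinct safe configurations (who is on which side, and where the raft is) can ever be reached, none of them has everyone across, and every continuation just revisits them. So no valid plan exists.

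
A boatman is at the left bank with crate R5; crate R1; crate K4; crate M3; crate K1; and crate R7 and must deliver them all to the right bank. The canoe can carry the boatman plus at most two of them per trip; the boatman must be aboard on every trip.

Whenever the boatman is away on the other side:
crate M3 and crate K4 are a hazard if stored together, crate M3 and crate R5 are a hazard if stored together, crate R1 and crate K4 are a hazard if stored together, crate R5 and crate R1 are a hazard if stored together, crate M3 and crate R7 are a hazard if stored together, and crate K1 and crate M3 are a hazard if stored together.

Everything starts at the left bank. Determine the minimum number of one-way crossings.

Counting alone: the boatman can take at most 2 across per trip to the right bank, so moving all 6 needs at least 3 loaded trips out, with a return between consecutive ones — at least 5 crossings.
The safety rule pushes this higher. Following every safe sequence of crossings, the most of the 6 that can be at the right bank as the canoe arrives there on crossing 5 is 5 — never all 6.
So no plan with fewer than 7 crossings exists, and this one achieves 7:
1. Boatman goes to the right bank with crate M3 and crate R1.  [the left bank: crate K1, crate K4, crate R5, crate R7 | the right bank: crate M3, crate R1]
2. Boatman goes back to the left bank alone.  [the left bank: crate K1, crate K4, crate R5, crate R7 | the right bank: crate M3, crate R1]
3. Boatman goes to the right bank with crate K4 and crate R5.  [the left bank: crate K1, crate R7 | the right bank: crate K4, crate M3, crate R1, crate R5]
4. Boatman goes back to the left bank with crate M3 and crate R1.  [the left bank: crate K1, crate M3, crate R1, crate R7 | the right bank: crate K4, crate R5]
5. Boatman goes to the right bank with crate K1 and crate R7.  [the left bank: crate M3, crate R1 | the right bank: crate K1, crate K4, crate R5, crate R7]
6. Boatman goes back to the left bank alone.  [the left bank: crate M3, crate R1 | the right bank: crate K1, crate K4, crate R5, crate R7]
7. Boatman goes to the right bank with crate M3 and crate R1.  [the left bank: — | the right bank: crate K1, crate K4, crate M3, crate R1, crate R5, crate R7]

7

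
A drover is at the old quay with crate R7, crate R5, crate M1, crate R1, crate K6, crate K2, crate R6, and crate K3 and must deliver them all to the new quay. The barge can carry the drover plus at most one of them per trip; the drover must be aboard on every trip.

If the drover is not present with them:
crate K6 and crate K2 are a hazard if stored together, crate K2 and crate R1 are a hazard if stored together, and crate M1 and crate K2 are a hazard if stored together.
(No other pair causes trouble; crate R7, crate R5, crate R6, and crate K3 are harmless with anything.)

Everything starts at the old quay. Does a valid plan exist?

Following every safe sequence of crossings from the start, the most of the 8 that can be at the new quay as the barge arrives there on crossings 1, 3, 5, 7, 9, 11 is 1, 2, 3, 4, 5, 6 respectively; the best ever achieved is 6 of 8.
From crossing 13 on, no configuration arises that was not already reachable earlier: only 144 distinct safe configurations (who is on which side, and where the barge is) can ever be reached, none of them has everyone across, and every continuation just revisits them. So no valid plan exists.

No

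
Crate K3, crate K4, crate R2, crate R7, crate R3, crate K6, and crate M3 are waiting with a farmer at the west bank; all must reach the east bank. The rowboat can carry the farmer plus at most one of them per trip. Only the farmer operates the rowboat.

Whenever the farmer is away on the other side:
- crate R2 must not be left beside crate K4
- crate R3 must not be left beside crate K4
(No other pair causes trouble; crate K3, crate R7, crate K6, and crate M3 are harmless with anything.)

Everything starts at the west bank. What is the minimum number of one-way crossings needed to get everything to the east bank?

Counting alone: the farmer can take at most 1 across per trip to the east bank, so moving all 7 needs at least 7 loaded trips out, with a return between consecutive ones — at least 13 crossings.
The safety rule pushes this higher. Following every safe sequence of crossings, the most of the 7 that can be at the east bank as the rowboat arrives there on crossing 13 is 6 — never all 7.
So no plan with fewer than 15 crossings exists, and this one achieves 15:
1. Farmer goes to the east bank with crate K4.
2. Farmer goes back to the west bank alone.
3. Farmer goes to the east bank with crate K3.
4. Farmer goes back to the west bank alone.
5. Farmer goes to the east bank with crate R2.
6. Farmer goes back to the west bank with crate K4.
7. Farmer goes to the east bank with crate R3.
8. Farmer goes back to the west bank alone.
9. Farmer goes to the east bank with crate R7.
10. Farmer goes back to the west bank alone.
11. Farmer goes to the east bank with crate K6.
12. Farmer goes back to the west bank alone.
13. Farmer goes to the east bank with crate M3.
14. Farmer goes back to the west bank alone.
15. Farmer goes to the east bank with crate K4.

15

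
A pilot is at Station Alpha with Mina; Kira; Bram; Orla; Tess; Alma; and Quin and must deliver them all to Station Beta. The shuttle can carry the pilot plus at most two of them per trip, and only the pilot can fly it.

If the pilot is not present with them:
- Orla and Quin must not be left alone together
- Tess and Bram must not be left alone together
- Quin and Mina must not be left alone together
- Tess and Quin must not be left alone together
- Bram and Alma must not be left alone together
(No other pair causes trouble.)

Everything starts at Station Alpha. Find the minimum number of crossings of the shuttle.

Counting alone: the pilot can take at most 2 across per trip to Station Beta, so moving all 7 needs at least 4 loaded trips out, with a return between consecutive ones — at least 7 crossings.
The safety rule pushes this higher. Following every safe sequence of crossings, the most of the 7 that can be at Station Beta as the shuttle arrives there on crossing 7 is 6 — never all 7.
So no plan with fewer than 9 crossings exists, and this one achieves 9:
1. Pilot goes to Station Beta with Bram and Quin.
2. Pilot goes back to Station Alpha alone.
3. Pilot goes to Station Beta with Mina.
4. Pilot goes back to Station Alpha with Quin.
5. Pilot goes to Station Beta with Orla and Tess.
6. Pilot goes back to Station Alpha with Bram.
7. Pilot goes to Station Beta with Alma and Kira.
8. Pilot goes back to Station Alpha alone.
9. Pilot goes to Station Beta with Bram and Quin.

9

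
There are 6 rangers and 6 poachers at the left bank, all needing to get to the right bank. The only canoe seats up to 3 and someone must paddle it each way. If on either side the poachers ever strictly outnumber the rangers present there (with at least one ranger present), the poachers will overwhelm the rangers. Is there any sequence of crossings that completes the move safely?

No

Following every safe sequence of crossings from the start, the most of the 12 that can be at the right bank as the canoe arrives there on crossings 1, 3, 5 is 3, 5, 6 respectively; the best ever achieved is 6 of 12.
From crossing 7 on, no configuration arises that was not already reachable earlier: only 17 distinct safe configurations (who is on which side, and where the canoe is) can ever be reached, none of them has everyone across, and every continuation just revisits them. They are: 0 rangers + 0 poachers across (canoe back at the start); 0 rangers + 1 poacher across (canoe there); 0 rangers + 1 poacher across (canoe back at the start); 0 rangers + 2 poachers across (canoe there); 0 rangers + 2 poachers across (canoe back at the start); 0 rangers + 3 poachers across (canoe there); 0 rangers + 3 poachers across (canoe back at the start); 0 rangers + 4 poachers across (canoe there); 0 rangers + 4 poachers across (canoe back at the start); 0 rangers + 5 poachers across (canoe there); 0 rangers + 5 poachers across (canoe back at the start); 0 rangers + 6 poachers across (canoe there); 1 ranger + 1 poacher across (canoe there); 1 ranger + 1 poacher across (canoe back at the start); 2 rangers + 2 poachers across (canoe there); 2 rangers + 2 poachers across (canoe back at the start); 3 rangers + 3 poachers across (canoe there). So no valid plan exists.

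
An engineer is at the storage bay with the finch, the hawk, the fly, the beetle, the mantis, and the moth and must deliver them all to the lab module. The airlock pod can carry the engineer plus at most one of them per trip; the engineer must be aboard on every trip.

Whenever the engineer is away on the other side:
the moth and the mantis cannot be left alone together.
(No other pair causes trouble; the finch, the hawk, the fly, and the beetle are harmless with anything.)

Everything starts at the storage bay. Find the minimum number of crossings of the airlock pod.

Counting alone: the engineer can take at most 1 across per trip to the lab module, so moving all 6 needs at least 6 loaded trips out, with a return between consecutive ones — at least 11 crossings.
The plan below uses exactly 11 crossings, so it is optimal:
1. Engineer goes to the lab module with the mantis.  [the storage bay: the beetle, the finch, the fly, the hawk, the moth | the lab module: the mantis]
2. Engineer goes back to the storage bay alone.  [the storage bay: the beetle, the finch, the fly, the hawk, the moth | the lab module: the mantis]
3. Engineer goes to the lab module with the finch.  [the storage bay: the beetle, the fly, the hawk, the moth | the lab module: the finch, the mantis]
4. Engineer goes back to the storage bay alone.  [the storage bay: the beetle, the fly, the hawk, the moth | the lab module: the finch, the mantis]
5. Engineer goes to the lab module with the hawk.  [the storage bay: the beetle, the fly, the moth | the lab module: the finch, the hawk, the mantis]
6. Engineer goes back to the storage bay alone.  [the storage bay: the beetle, the fly, the moth | the lab module: the finch, the hawk, the mantis]
7. Engineer goes to the lab module with the fly.  [the storage bay: the beetle, the moth | the lab module: the finch, the fly, the hawk, the mantis]
8. Engineer goes back to the storage bay alone.  [the storage bay: the beetle, the moth | the lab module: the finch, the fly, the hawk, the mantis]
9. Engineer goes to the lab module with the beetle.  [the storage bay: the moth | the lab module: the beetle, the finch, the fly, the hawk, the mantis]
10. Engineer goes back to the storage bay alone.  [the storage bay: the moth | the lab module: the beetle, the finch, the fly, the hawk, the mantis]
11. Engineer goes to the lab module with the moth.  [the storage bay: — | the lab module: the beetle, the finch, the fly, the hawk, the mantis, the moth]

11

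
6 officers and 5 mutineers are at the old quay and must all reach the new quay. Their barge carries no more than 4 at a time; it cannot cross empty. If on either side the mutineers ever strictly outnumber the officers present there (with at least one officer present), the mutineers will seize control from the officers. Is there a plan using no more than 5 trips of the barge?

No

Counting alone: each trip to the new quay takes at most 4 across and each return brings at least 1 back, so after t trips out (and t−1 returns) at most 4t − (t−1) of the 11 are across; that first reaches 11 at t = 4, so at least 7 crossings are needed.
Since 5 < 7, 5 crossings cannot be enough. (The shortest complete plan in fact takes 7:)
1. 2 mutineers → the new quay.  (the old quay: 6O 3M; the new quay: 0O 2M)
2. 1 mutineer ← the old quay.  (the old quay: 6O 4M; the new quay: 0O 1M)
3. 4 mutineers → the new quay.  (the old quay: 6O 0M; the new quay: 0O 5M)
4. 1 mutineer ← the old quay.  (the old quay: 6O 1M; the new quay: 0O 4M)
5. 4 officers → the new quay.  (the old quay: 2O 1M; the new quay: 4O 4M)
6. 1 mutineer ← the old quay.  (the old quay: 2O 2M; the new quay: 4O 3M)
7. 2 officers and 2 mutineers → the new quay.  (the old quay: 0O 0M; the new quay: 6O 5M)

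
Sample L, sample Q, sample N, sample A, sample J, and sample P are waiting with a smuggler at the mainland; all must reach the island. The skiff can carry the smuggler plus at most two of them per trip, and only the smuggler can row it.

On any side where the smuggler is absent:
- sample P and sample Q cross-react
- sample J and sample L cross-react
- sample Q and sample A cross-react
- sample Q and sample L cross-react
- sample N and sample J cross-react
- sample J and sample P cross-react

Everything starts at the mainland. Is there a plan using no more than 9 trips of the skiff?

Yes — this plan uses 7 crossings (≤ 9):
1. Smuggler goes to the island with sample J and sample Q.
2. Smuggler goes back to the mainland alone.
3. Smuggler goes to the island with sample L and sample N.
4. Smuggler goes back to the mainland with sample J and sample Q.
5. Smuggler goes to the island with sample A and sample P.
6. Smuggler goes back to the mainland alone.
7. Smuggler goes to the island with sample J and sample Q.

Yes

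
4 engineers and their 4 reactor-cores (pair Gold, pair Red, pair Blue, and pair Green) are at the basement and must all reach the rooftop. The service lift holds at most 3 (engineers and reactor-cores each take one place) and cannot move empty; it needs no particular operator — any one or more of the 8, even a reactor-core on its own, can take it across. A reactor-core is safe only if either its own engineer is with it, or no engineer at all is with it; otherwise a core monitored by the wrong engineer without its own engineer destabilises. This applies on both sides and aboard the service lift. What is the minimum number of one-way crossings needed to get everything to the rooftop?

Counting alone: each trip to the rooftop takes at most 3 across and each return brings at least 1 back, so after t trips out (and t−1 returns) at most 3t − (t−1) of the 8 are across; that first reaches 8 at t = 4, so at least 7 crossings are needed.
The safety rule pushes this higher. Following every safe sequence of crossings, the most of the 8 that can be at the rooftop as the service lift arrives there on crossing 7 is 7 — never all 8.
So no plan with fewer than 9 crossings exists, and this one achieves 9:
1. engineer Gold and reactor-core Gold cross → the rooftop.
2. engineer Gold crosses ← the basement.
3. engineer Gold, engineer Red, and reactor-core Red cross → the rooftop.
4. engineer Gold and reactor-core Gold cross ← the basement.
5. engineer Blue, engineer Gold, and engineer Green cross → the rooftop.
6. reactor-core Red crosses ← the basement.
7. reactor-core Gold and reactor-core Red cross → the rooftop.
8. reactor-core Gold crosses ← the basement.
9. reactor-core Blue, reactor-core Gold, and reactor-core Green cross → the rooftop.

9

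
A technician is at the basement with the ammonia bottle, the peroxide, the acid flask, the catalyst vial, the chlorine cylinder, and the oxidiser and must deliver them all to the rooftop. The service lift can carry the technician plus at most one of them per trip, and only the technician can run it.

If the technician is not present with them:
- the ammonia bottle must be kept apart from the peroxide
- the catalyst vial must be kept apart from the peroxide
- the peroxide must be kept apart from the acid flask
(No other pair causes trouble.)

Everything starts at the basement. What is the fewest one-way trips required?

Following every safe sequence of crossings from the start, the most of the 6 that can be at the rooftop as the service lift arrives there on crossings 1, 3, 5, 7 is 1, 2, 3, 4 respectively; the best ever achieved is 4 of 6.
From crossing 9 on, no configuration arises that was not already reachable earlier: only 36 distinct safe configurations (who is on which side, and where the service lift is) can ever be reached, none of them has everyone across, and every continuation just revisits them. So no valid plan exists.

impossible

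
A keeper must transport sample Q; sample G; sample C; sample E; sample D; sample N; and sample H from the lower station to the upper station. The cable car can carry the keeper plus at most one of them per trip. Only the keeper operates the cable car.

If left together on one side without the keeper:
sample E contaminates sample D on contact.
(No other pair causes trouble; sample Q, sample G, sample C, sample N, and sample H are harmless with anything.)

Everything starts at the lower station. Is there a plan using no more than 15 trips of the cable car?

Yes — this plan uses 13 crossings (≤ 15):
1. Keeper goes to the upper station with sample E.
2. Keeper goes back to the lower station alone.
3. Keeper goes to the upper station with sample Q.
4. Keeper goes back to the lower station alone.
5. Keeper goes to the upper station with sample G.
6. Keeper goes back to the lower station alone.
7. Keeper goes to the upper station with sample C.
8. Keeper goes back to the lower station alone.
9. Keeper goes to the upper station with sample N.
10. Keeper goes back to the lower station alone.
11. Keeper goes to the upper station with sample H.
12. Keeper goes back to the lower station alone.
13. Keeper goes to the upper station with sample D.

Yes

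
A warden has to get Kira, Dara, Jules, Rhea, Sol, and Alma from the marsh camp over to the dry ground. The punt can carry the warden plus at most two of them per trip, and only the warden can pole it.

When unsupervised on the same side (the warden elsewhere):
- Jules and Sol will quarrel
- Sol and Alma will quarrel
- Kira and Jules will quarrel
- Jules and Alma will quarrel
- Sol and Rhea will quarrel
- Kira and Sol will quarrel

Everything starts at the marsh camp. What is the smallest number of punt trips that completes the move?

9

Counting alone: the warden can take at most 2 across per trip to the dry ground, so moving all 6 needs at least 3 loaded trips out, with a return between consecutive ones — at least 5 crossings.
The safety rule pushes this higher. Following every safe sequence of crossings, the most of the 6 that can be at the dry ground as the punt arrives there on crossings 5, 7 is 4, 5 respectively — never all 6.
So no plan with fewer than 9 crossings exists, and this one achieves 9:
1. Warden goes to the dry ground with Jules and Sol.  [the marsh camp: Alma, Dara, Kira, Rhea | the dry ground: Jules, Sol]
2. Warden goes back to the marsh camp with Jules.  [the marsh camp: Alma, Dara, Jules, Kira, Rhea | the dry ground: Sol]
3. Warden goes to the dry ground with Alma and Kira.  [the marsh camp: Dara, Jules, Rhea | the dry ground: Alma, Kira, Sol]
4. Warden goes back to the marsh camp with Sol.  [the marsh camp: Dara, Jules, Rhea, Sol | the dry ground: Alma, Kira]
5. Warden goes to the dry ground with Dara and Sol.  [the marsh camp: Jules, Rhea | the dry ground: Alma, Dara, Kira, Sol]
6. Warden goes back to the marsh camp with Sol.  [the marsh camp: Jules, Rhea, Sol | the dry ground: Alma, Dara, Kira]
7. Warden goes to the dry ground with Jules and Rhea.  [the marsh camp: Sol | the dry ground: Alma, Dara, Jules, Kira, Rhea]
8. Warden goes back to the marsh camp with Jules.  [the marsh camp: Jules, Sol | the dry ground: Alma, Dara, Kira, Rhea]
9. Warden goes to the dry ground with Jules and Sol.  [the marsh camp: — | the dry ground: Alma, Dara, Jules, Kira, Rhea, Sol]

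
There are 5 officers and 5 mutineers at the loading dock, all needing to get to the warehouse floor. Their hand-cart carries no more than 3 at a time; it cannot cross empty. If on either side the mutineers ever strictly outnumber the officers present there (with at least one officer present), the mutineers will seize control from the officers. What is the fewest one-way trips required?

11

Counting alone: each trip to the warehouse floor takes at most 3 across and each return brings at least 1 back, so after t trips out (and t−1 returns) at most 3t − (t−1) of the 10 are across; that first reaches 10 at t = 5, so at least 9 crossings are needed.
The safety rule pushes this higher. Following every safe sequence of crossings, the most of the 10 that can be at the warehouse floor as the hand-cart arrives there on crossing 9 is 9 — never all 10.
So no plan with fewer than 11 crossings exists, and this one achieves 11:
1. 2 mutineers → the warehouse floor.  (the loading dock: 5O 3M; the warehouse floor: 0O 2M)
2. 1 mutineer ← the loading dock.  (the loading dock: 5O 4M; the warehouse floor: 0O 1M)
3. 3 mutineers → the warehouse floor.  (the loading dock: 5O 1M; the warehouse floor: 0O 4M)
4. 1 mutineer ← the loading dock.  (the loading dock: 5O 2M; the warehouse floor: 0O 3M)
5. 3 officers → the warehouse floor.  (the loading dock: 2O 2M; the warehouse floor: 3O 3M)
6. 1 officer and 1 mutineer ← the loading dock.  (the loading dock: 3O 3M; the warehouse floor: 2O 2M)
7. 3 officers → the warehouse floor.  (the loading dock: 0O 3M; the warehouse floor: 5O 2M)
8. 1 mutineer ← the loading dock.  (the loading dock: 0O 4M; the warehouse floor: 5O 1M)
9. 2 mutineers → the warehouse floor.  (the loading dock: 0O 2M; the warehouse floor: 5O 3M)
10. 1 mutineer ← the loading dock.  (the loading dock: 0O 3M; the warehouse floor: 5O 2M)
11. 3 mutineers → the warehouse floor.  (the loading dock: 0O 0M; the warehouse floor: 5O 5M)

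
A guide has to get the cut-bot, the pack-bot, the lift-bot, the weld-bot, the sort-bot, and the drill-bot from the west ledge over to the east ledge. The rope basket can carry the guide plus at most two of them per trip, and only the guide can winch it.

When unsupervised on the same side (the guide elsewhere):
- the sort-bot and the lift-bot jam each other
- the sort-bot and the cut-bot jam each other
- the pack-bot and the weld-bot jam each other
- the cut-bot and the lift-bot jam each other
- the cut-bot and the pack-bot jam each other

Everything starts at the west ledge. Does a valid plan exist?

Whatever the first load, the items left behind include a forbidden pair without the guide. No opening move is safe, so no plan exists.

No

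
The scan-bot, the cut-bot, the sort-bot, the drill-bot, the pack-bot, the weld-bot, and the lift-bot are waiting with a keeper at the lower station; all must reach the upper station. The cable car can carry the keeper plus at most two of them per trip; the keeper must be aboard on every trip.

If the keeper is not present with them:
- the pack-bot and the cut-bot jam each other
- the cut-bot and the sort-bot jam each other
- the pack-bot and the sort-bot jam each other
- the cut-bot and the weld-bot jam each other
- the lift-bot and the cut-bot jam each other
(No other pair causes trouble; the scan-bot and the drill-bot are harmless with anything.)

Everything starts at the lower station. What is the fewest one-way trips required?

Counting alone: the keeper can take at most 2 across per trip to the upper station, so moving all 7 needs at least 4 loaded trips out, with a return between consecutive ones — at least 7 crossings.
The safety rule pushes this higher. Following every safe sequence of crossings, the most of the 7 that can be at the upper station as the cable car arrives there on crossings 7, 9 is 5, 6 respectively — never all 7.
So no plan with fewer than 11 crossings exists, and this one achieves 11:
1. Keeper goes to the upper station with the cut-bot and the sort-bot.
2. Keeper goes back to the lower station with the cut-bot.
3. Keeper goes to the upper station with the cut-bot and the scan-bot.
4. Keeper goes back to the lower station with the cut-bot.
5. Keeper goes to the upper station with the cut-bot and the drill-bot.
6. Keeper goes back to the lower station with the cut-bot.
7. Keeper goes to the upper station with the cut-bot and the weld-bot.
8. Keeper goes back to the lower station with the cut-bot.
9. Keeper goes to the upper station with the cut-bot and the lift-bot.
10. Keeper goes back to the lower station with the cut-bot.
11. Keeper goes to the upper station with the cut-bot and the pack-bot.

11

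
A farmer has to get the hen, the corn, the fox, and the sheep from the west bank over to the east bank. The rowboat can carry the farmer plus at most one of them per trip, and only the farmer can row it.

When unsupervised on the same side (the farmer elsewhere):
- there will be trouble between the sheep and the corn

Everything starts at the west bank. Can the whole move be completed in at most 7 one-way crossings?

Yes — this plan uses 7 crossings (≤ 7):
1. Farmer goes to the east bank with the corn.  [the west bank: the fox, the hen, the sheep | the east bank: the corn]
2. Farmer goes back to the west bank alone.  [the west bank: the fox, the hen, the sheep | the east bank: the corn]
3. Farmer goes to the east bank with the hen.  [the west bank: the fox, the sheep | the east bank: the corn, the hen]
4. Farmer goes back to the west bank alone.  [the west bank: the fox, the sheep | the east bank: the corn, the hen]
5. Farmer goes to the east bank with the fox.  [the west bank: the sheep | the east bank: the corn, the fox, the hen]
6. Farmer goes back to the west bank alone.  [the west bank: the sheep | the east bank: the corn, the fox, the hen]
7. Farmer goes to the east bank with the sheep.  [the west bank: — | the east bank: the corn, the fox, the hen, the sheep]

Yes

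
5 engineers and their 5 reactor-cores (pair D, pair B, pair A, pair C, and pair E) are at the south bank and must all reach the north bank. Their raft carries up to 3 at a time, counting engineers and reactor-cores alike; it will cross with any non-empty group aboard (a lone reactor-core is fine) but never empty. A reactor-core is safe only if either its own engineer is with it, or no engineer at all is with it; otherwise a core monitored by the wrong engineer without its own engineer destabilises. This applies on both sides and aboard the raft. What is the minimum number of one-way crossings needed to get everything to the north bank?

Counting alone: each trip to the north bank takes at most 3 across and each return brings at least 1 back, so after t trips out (and t−1 returns) at most 3t − (t−1) of the 10 are across; that first reaches 10 at t = 5, so at least 9 crossings are needed.
The safety rule pushes this higher. Following every safe sequence of crossings, the most of the 10 that can be at the north bank as the raft arrives there on crossing 9 is 9 — never all 10.
So no plan with fewer than 11 crossings exists, and this one achieves 11:
1. engineer D and reactor-core D cross → the north bank.
2. engineer D crosses ← the south bank.
3. reactor-core A, reactor-core B, and reactor-core C cross → the north bank.
4. reactor-core D crosses ← the south bank.
5. engineer A, engineer B, and engineer C cross → the north bank.
6. engineer B and reactor-core B cross ← the south bank.
7. engineer B, engineer D, and engineer E cross → the north bank.
8. reactor-core A crosses ← the south bank.
9. reactor-core B and reactor-core D cross → the north bank.
10. reactor-core D crosses ← the south bank.
11. reactor-core A, reactor-core D, and reactor-core E cross → the north bank.

11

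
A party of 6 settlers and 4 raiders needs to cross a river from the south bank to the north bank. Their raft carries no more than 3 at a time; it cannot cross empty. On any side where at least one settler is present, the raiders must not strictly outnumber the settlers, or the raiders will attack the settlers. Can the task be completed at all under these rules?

1. 2 raiders → the north bank.  (the south bank: 6S 2R; the north bank: 0S 2R)
2. 1 raider ← the south bank.  (the south bank: 6S 3R; the north bank: 0S 1R)
3. 3 raiders → the north bank.  (the south bank: 6S 0R; the north bank: 0S 4R)
4. 1 raider ← the south bank.  (the south bank: 6S 1R; the north bank: 0S 3R)
5. 3 settlers → the north bank.  (the south bank: 3S 1R; the north bank: 3S 3R)
6. 1 raider ← the south bank.  (the south bank: 3S 2R; the north bank: 3S 2R)
7. 1 settler and 2 raiders → the north bank.  (the south bank: 2S 0R; the north bank: 4S 4R)
8. 1 raider ← the south bank.  (the south bank: 2S 1R; the north bank: 4S 3R)
9. 2 settlers and 1 raider → the north bank.  (the south bank: 0S 0R; the north bank: 6S 4R)

Yes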